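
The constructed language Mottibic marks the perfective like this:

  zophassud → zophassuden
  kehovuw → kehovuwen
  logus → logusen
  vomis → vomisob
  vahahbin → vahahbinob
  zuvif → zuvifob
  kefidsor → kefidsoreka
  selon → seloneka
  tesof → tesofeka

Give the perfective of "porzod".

porzodeka

logus and vomis both end in -s yet inflect differently (logusen, vomisob), so the final letter is not what conditions the rule; the last vowel is.
"porzod" has last vowel 'o'. The stems whose last vowel is 'o' (kefidsor → kefidsoreka, selon → seloneka, tesof → tesofeka) add -eka.
The other patterns: stems whose last vowel is 'u' add -en; stems whose last vowel is 'i' add -ob.
So porzod → porzodeka.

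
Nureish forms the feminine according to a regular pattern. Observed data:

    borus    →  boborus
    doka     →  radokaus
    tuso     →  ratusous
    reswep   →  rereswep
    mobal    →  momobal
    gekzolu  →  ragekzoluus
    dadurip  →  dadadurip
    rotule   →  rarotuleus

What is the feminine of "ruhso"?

raruhsous

"ruhso" ends in a vowel. The stems ending in a vowel (tuso → ratusous, doka → radokaus, rotule → rarotuleus) add ra- … -us around the stem.
So ruhso → raruhsous.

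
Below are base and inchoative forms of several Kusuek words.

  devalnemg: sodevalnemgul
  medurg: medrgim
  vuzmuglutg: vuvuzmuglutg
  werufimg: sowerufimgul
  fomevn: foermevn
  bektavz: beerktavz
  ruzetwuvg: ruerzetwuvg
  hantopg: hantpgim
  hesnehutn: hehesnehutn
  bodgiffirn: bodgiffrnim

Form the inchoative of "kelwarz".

"kelwarz" has second-to-last letter 'r'. The stems whose second-to-last letter is 'r' (bodgiffirn → bodgiffrnim, medurg → medrgim) delete the last vowel and add -im.
The other patterns: stems whose second-to-last letter is 'v' insert -er- after the first vowel; stems whose second-to-last letter is 't' repeat the first consonant+vowel as a prefix; stems whose second-to-last letter is 'm' add so- … -ul around the stem.
So kelwarz → kelwrzim.

kelwrzim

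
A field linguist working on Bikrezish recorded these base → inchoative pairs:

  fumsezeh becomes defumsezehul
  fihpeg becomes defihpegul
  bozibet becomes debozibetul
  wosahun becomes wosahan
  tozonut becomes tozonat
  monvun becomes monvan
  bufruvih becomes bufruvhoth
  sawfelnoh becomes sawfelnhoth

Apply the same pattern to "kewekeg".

"kewekeg" has last vowel 'e'. The stems whose last vowel is 'e' (fumsezeh → defumsezehul, fihpeg → defihpegul, bozibet → debozibetul) add de- … -ul around the stem.
So kewekeg → dekewekegul.

dekewekegul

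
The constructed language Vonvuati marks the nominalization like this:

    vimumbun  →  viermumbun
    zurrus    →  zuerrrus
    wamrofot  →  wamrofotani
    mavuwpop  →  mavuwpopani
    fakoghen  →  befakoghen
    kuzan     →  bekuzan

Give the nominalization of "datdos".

datdosani

vimumbun and fakoghen both end in -n yet inflect differently (viermumbun, befakoghen), so the final letter is not what conditions the rule; the last vowel is.
"datdos" has last vowel 'o'. The stems whose last vowel is 'o' (wamrofot → wamrofotani, mavuwpop → mavuwpopani) add -ani.
So datdos → datdosani.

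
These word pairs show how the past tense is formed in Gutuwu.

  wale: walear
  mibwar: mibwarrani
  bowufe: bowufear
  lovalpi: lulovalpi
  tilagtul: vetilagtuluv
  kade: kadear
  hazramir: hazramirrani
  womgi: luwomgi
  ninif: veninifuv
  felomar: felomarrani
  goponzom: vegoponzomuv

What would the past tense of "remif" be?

veremifuv

womgi and hazramir both have last vowel 'i' yet inflect differently (luwomgi, hazramirrani), so the last vowel is not what conditions the rule; the final letter is.
"remif" ends in -f. The one such stem in the data (ninif → veninifuv) adds ve- … -uv around the stem, so the same rule applies.
So remif → veremifuv.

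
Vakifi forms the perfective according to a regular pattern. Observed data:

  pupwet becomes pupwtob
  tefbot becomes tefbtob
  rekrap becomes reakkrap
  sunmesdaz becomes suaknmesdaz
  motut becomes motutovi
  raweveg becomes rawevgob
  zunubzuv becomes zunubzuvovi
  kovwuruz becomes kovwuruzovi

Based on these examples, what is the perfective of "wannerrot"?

kovwuruz and sunmesdaz both end in -z yet inflect differently (kovwuruzovi, suaknmesdaz), so the final letter is not what conditions the rule; the last vowel is.
"wannerrot" has last vowel 'o'. The one such stem in the data (tefbot → tefbtob) deletes the last vowel and adds -ob (as do raweveg, pupwet), so the same rule applies.
The other patterns: stems whose last vowel is 'u' add -ovi; stems whose last vowel is 'a' insert -ak- after the first vowel.
So wannerrot → wannerrtob.

wannerrtob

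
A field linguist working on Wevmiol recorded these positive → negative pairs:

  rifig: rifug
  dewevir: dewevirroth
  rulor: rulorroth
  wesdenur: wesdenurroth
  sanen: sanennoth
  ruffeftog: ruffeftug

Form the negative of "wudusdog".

wudusdug

rifig and dewevir both have last vowel 'i' yet inflect differently (rifug, dewevirroth), so the last vowel is not what conditions the rule; the final letter is.
"wudusdog" ends in -g. The stems ending in -g (ruffeftog → ruffeftug, rifig → rifug) change the last vowel to 'u'.
So wudusdog → wudusdug.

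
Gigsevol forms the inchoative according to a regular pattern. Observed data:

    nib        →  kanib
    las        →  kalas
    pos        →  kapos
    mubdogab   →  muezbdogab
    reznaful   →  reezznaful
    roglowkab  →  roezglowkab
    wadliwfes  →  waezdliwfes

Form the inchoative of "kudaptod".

nib and mubdogab both end in -b yet inflect differently (kanib, muezbdogab), so the final letter is not what conditions the rule; the number of vowels is.
"kudaptod" has 3 vowels. The stems with 3 vowels (mubdogab → muezbdogab, reznaful → reezznaful, roglowkab → roezglowkab) insert -ez- after the first vowel.
So kudaptod → kuezdaptod.

kuezdaptod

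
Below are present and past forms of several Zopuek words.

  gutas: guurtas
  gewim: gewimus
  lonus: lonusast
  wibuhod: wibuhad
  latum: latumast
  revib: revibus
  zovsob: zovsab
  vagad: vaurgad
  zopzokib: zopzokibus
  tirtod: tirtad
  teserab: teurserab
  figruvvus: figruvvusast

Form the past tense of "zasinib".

teserab and zovsob both end in -b yet inflect differently (teurserab, zovsab), so the final letter is not what conditions the rule; the last vowel is.
"zasinib" has last vowel 'i'. The stems whose last vowel is 'i' (revib → revibus, gewim → gewimus, zopzokib → zopzokibus) add -us.
So zasinib → zasinibus.

zasinibus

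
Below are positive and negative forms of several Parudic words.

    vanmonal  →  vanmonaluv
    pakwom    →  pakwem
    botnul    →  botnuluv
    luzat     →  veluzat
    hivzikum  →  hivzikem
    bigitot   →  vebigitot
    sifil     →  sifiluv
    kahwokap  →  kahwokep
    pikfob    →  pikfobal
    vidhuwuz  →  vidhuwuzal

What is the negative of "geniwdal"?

vanmonal and luzat both have last vowel 'a' yet inflect differently (vanmonaluv, veluzat), so the last vowel is not what conditions the rule; the final letter is.
"geniwdal" ends in -l. The stems ending in -l (sifil → sifiluv, botnul → botnuluv, vanmonal → vanmonaluv) add -uv.
So geniwdal → geniwdaluv.

geniwdaluv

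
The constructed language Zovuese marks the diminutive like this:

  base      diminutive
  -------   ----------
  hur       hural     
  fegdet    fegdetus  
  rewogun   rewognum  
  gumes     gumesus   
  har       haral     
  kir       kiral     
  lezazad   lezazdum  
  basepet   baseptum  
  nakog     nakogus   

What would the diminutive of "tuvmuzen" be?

tuvmuznum

"tuvmuzen" has 3 vowels. The stems with 3 vowels (lezazad → lezazdum, basepet → baseptum, rewogun → rewognum) delete the last vowel and add -um.
The other patterns: stems with 1 vowel add -al; stems with 2 vowels add -us.
So tuvmuzen → tuvmuznum.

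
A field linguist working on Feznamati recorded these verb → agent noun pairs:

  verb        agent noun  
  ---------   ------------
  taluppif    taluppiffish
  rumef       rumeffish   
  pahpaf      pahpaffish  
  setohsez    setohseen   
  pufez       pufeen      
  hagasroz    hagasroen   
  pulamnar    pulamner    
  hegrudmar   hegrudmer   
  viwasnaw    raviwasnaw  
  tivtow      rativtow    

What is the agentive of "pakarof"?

pakaroffish

rumef and setohsez both have last vowel 'e' yet inflect differently (rumeffish, setohseen), so the last vowel is not what conditions the rule; the final letter is.
"pakarof" ends in -f. The stems ending in -f (taluppif → taluppiffish, rumef → rumeffish, pahpaf → pahpaffish) double the final consonant and add -ish.
So pakarof → pakaroffish.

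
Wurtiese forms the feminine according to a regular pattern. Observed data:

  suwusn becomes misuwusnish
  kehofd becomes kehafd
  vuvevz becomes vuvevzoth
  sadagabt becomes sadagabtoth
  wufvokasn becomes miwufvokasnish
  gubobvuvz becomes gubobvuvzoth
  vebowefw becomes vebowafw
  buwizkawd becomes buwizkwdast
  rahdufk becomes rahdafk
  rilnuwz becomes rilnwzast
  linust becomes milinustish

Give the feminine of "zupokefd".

"zupokefd" has second-to-last letter 'f'. The stems whose second-to-last letter is 'f' (kehofd → kehafd, vebowefw → vebowafw, rahdufk → rahdafk) change the last vowel to 'a'.
The other patterns: stems whose second-to-last letter is 'w' delete the last vowel and add -ast; stems whose second-to-last letter is 's' add mi- … -ish around the stem; stems whose second-to-last letter is 'b' or 'v' add -oth.
So zupokefd → zupokafd.

zupokafd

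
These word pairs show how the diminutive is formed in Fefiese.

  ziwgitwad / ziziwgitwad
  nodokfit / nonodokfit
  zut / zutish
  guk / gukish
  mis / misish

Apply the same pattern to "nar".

narish

nodokfit and zut both end in -t yet inflect differently (nonodokfit, zutish), so the final letter is not what conditions the rule; the number of vowels is.
"nar" has 1 vowel. The stems with 1 vowel (zut → zutish, guk → gukish, mis → misish) add -ish.
The other pattern: stems with 3 vowels repeat the first consonant+vowel as a prefix.
So nar → narish.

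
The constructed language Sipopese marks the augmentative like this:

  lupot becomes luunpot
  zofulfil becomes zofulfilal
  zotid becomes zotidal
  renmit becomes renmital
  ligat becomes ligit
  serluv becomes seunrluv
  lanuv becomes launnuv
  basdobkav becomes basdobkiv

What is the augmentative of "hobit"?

hobital

ligat and renmit both end in -t yet inflect differently (ligit, renmital), so the final letter is not what conditions the rule; the last vowel is.
"hobit" has last vowel 'i'. The stems whose last vowel is 'i' (zofulfil → zofulfilal, zotid → zotidal, renmit → renmital) add -al.
So hobit → hobital.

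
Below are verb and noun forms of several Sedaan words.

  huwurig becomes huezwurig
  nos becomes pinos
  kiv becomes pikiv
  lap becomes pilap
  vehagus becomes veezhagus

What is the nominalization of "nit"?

pinit

vehagus and nos both end in -s yet inflect differently (veezhagus, pinos), so the final letter is not what conditions the rule; the number of vowels is.
"nit" has 1 vowel. The stems with 1 vowel (lap → pilap, nos → pinos, kiv → pikiv) add the prefix pi-.
So nit → pinit.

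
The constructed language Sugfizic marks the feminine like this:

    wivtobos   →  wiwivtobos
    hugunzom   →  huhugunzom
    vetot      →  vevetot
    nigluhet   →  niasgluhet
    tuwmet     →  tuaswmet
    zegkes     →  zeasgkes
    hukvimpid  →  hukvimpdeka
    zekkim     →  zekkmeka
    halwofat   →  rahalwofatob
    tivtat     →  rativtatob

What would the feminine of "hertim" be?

vetot and nigluhet both end in -t yet inflect differently (vevetot, niasgluhet), so the final letter is not what conditions the rule; the last vowel is.
"hertim" has last vowel 'i'. The stems whose last vowel is 'i' (hukvimpid → hukvimpdeka, zekkim → zekkmeka) delete the last vowel and add -eka.
The other patterns: stems whose last vowel is 'o' repeat the first consonant+vowel as a prefix; stems whose last vowel is 'e' insert -as- after the first vowel; stems whose last vowel is 'a' add ra- … -ob around the stem.
So hertim → hertmeka.

hertmeka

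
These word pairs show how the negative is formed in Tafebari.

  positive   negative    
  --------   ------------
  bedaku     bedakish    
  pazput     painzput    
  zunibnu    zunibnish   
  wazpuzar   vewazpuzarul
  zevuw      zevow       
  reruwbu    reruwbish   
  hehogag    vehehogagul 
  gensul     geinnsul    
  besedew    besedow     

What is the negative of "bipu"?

bipish

reruwbu and zevuw both have last vowel 'u' yet inflect differently (reruwbish, zevow), so the last vowel is not what conditions the rule; the final letter is.
"bipu" ends in -u. The stems ending in -u (reruwbu → reruwbish, bedaku → bedakish, zunibnu → zunibnish) drop the final letter and add -ish.
The other patterns: stems ending in -g or -r add ve- … -ul around the stem; stems ending in -w change the last vowel to 'o'; stems ending in -l or -t insert -in- after the first vowel.
So bipu → bipish.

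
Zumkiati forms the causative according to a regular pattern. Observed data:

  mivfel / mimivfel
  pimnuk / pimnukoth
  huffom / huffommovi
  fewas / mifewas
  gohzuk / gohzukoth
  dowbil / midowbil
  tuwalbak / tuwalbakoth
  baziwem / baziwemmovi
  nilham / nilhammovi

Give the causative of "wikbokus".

miwikbokus

"wikbokus" ends in -s. The one such stem in the data (fewas → mifewas) adds the prefix mi-, so the same rule applies.
So wikbokus → miwikbokus.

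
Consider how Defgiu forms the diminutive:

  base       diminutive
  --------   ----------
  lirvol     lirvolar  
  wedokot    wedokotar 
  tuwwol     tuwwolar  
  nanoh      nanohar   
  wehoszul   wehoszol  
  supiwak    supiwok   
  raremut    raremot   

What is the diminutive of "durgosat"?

durgosot

lirvol and wehoszul both end in -l yet inflect differently (lirvolar, wehoszol), so the final letter is not what conditions the rule; the last vowel is.
"durgosat" has last vowel 'a'. The one such stem in the data (supiwak → supiwok) changes the last vowel to 'o' (as do wehoszul, raremut), so the same rule applies.
The other pattern: stems whose last vowel is 'o' add -ar.
So durgosat → durgosot.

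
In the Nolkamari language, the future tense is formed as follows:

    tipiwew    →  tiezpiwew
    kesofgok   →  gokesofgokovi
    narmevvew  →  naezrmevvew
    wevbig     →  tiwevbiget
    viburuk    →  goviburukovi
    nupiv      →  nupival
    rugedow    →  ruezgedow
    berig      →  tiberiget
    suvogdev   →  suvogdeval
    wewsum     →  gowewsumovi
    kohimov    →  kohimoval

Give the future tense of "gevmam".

"gevmam" ends in -m. The one such stem in the data (wewsum → gowewsumovi) adds go- … -ovi around the stem, so the same rule applies.
The other patterns: stems ending in -w insert -ez- after the first vowel; stems ending in -v add -al; stems ending in -g add ti- … -et around the stem.
So gevmam → gogevmamovi.

gogevmamovi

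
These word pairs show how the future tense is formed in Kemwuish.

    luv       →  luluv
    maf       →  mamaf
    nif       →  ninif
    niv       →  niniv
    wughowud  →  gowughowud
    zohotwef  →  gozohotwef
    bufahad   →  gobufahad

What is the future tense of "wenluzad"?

gowenluzad

maf and zohotwef both end in -f yet inflect differently (mamaf, gozohotwef), so the final letter is not what conditions the rule; the number of vowels is.
"wenluzad" has 3 vowels. The stems with 3 vowels (wughowud → gowughowud, zohotwef → gozohotwef, bufahad → gobufahad) add the prefix go-.
So wenluzad → gowenluzad.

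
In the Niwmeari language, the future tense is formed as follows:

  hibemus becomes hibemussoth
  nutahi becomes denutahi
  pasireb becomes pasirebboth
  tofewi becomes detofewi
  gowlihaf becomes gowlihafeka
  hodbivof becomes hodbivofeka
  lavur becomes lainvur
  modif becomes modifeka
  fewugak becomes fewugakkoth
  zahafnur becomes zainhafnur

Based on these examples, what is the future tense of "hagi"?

"hagi" ends in -i. The stems ending in -i (nutahi → denutahi, tofewi → detofewi) add the prefix de-.
So hagi → dehagi.

dehagi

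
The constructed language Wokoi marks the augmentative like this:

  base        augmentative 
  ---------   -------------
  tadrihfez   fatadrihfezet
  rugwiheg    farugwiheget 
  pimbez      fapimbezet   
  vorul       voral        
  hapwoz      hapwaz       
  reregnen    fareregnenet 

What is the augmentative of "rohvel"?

pimbez and hapwoz both end in -z yet inflect differently (fapimbezet, hapwaz), so the final letter is not what conditions the rule; the last vowel is.
"rohvel" has last vowel 'e'. The stems whose last vowel is 'e' (reregnen → fareregnenet, rugwiheg → farugwiheget, pimbez → fapimbezet) add fa- … -et around the stem.
So rohvel → farohvelet.

farohvelet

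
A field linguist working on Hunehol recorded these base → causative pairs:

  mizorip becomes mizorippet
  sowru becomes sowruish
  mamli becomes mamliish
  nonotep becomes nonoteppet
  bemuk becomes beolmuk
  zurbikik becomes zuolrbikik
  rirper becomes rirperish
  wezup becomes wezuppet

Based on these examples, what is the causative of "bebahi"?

wezup and bemuk both have last vowel 'u' yet inflect differently (wezuppet, beolmuk), so the last vowel is not what conditions the rule; the final letter is.
"bebahi" ends in -i. The one such stem in the data (mamli → mamliish) adds -ish, so the same rule applies.
The other patterns: stems ending in -p double the final consonant and add -et; stems ending in -k insert -ol- after the first vowel.
So bebahi → bebahiish.

bebahiish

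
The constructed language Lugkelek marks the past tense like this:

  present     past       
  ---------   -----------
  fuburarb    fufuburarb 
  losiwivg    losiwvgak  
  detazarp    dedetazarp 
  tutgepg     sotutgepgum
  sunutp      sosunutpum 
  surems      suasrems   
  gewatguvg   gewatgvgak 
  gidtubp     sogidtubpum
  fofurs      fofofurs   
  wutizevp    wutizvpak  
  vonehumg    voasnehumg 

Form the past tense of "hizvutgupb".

sohizvutgupbum

fofurs and surems both end in -s yet inflect differently (fofofurs, suasrems), so the final letter is not what conditions the rule; the second-to-last letter is.
"hizvutgupb" has second-to-last letter 'p'. The one such stem in the data (tutgepg → sotutgepgum) adds so- … -um around the stem, so the same rule applies.
So hizvutgupb → sohizvutgupbum.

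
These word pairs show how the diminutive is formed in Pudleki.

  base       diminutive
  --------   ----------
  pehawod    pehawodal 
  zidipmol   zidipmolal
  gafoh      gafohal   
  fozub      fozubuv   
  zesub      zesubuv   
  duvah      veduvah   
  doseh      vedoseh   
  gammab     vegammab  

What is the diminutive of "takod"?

gafoh and duvah both end in -h yet inflect differently (gafohal, veduvah), so the final letter is not what conditions the rule; the last vowel is.
"takod" has last vowel 'o'. The stems whose last vowel is 'o' (pehawod → pehawodal, zidipmol → zidipmolal, gafoh → gafohal) add -al.
So takod → takodal.

takodal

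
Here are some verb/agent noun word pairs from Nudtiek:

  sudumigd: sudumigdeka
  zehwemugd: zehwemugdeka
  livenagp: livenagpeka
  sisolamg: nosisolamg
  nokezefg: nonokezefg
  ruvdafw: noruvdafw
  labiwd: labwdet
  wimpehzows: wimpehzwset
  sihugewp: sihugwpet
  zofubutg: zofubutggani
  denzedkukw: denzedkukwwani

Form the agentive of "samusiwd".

samuswdet

"samusiwd" has second-to-last letter 'w'. The stems whose second-to-last letter is 'w' (labiwd → labwdet, wimpehzows → wimpehzwset, sihugewp → sihugwpet) delete the last vowel and add -et.
The other patterns: stems whose second-to-last letter is 'g' add -eka; stems whose second-to-last letter is 'f' or 'm' add the prefix no-; stems whose second-to-last letter is 'k' or 't' double the final consonant and add -ani.
So samusiwd → samuswdet.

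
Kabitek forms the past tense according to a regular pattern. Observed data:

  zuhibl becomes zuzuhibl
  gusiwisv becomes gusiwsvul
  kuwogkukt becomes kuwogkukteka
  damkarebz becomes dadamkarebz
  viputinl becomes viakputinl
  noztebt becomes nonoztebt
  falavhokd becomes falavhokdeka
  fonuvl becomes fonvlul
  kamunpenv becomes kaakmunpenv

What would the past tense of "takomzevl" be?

kuwogkukt and noztebt both end in -t yet inflect differently (kuwogkukteka, nonoztebt), so the final letter is not what conditions the rule; the second-to-last letter is.
"takomzevl" has second-to-last letter 'v'. The one such stem in the data (fonuvl → fonvlul) deletes the last vowel and adds -ul (as does gusiwisv), so the same rule applies.
So takomzevl → takomzvlul.

takomzvlul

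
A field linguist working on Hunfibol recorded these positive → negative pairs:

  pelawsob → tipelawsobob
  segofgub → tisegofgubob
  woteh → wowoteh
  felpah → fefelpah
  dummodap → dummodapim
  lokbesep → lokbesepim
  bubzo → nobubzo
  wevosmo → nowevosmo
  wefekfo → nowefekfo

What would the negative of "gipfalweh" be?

felpah and dummodap both have last vowel 'a' yet inflect differently (fefelpah, dummodapim), so the last vowel is not what conditions the rule; the final letter is.
"gipfalweh" ends in -h. The stems ending in -h (woteh → wowoteh, felpah → fefelpah) repeat the first consonant+vowel as a prefix.
The other patterns: stems ending in -b add ti- … -ob around the stem; stems ending in -p add -im; stems ending in -o add the prefix no-.
So gipfalweh → gigipfalweh.

gigipfalweh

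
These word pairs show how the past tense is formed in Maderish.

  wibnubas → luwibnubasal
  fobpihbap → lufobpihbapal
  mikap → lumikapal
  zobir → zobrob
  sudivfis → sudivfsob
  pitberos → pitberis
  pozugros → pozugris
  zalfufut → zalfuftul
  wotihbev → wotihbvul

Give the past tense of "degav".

ludegaval

wibnubas and sudivfis both end in -s yet inflect differently (luwibnubasal, sudivfsob), so the final letter is not what conditions the rule; the last vowel is.
"degav" has last vowel 'a'. The stems whose last vowel is 'a' (wibnubas → luwibnubasal, fobpihbap → lufobpihbapal, mikap → lumikapal) add lu- … -al around the stem.
The other patterns: stems whose last vowel is 'i' delete the last vowel and add -ob; stems whose last vowel is 'o' change the last vowel to 'i'; stems whose last vowel is 'e' or 'u' delete the last vowel and add -ul.
So degav → ludegaval.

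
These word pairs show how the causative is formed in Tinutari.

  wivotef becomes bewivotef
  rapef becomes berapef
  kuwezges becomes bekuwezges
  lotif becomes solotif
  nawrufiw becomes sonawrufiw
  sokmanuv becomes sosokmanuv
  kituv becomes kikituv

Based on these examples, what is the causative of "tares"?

wivotef and lotif both end in -f yet inflect differently (bewivotef, solotif), so the final letter is not what conditions the rule; the last vowel is.
"tares" has last vowel 'e'. The stems whose last vowel is 'e' (wivotef → bewivotef, rapef → berapef, kuwezges → bekuwezges) add the prefix be-.
So tares → betares.

betares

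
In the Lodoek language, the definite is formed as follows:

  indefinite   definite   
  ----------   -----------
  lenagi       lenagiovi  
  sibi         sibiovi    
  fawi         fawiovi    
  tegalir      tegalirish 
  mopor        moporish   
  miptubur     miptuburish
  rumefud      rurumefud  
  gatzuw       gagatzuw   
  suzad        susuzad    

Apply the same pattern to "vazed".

vavazed

lenagi and tegalir both have last vowel 'i' yet inflect differently (lenagiovi, tegalirish), so the last vowel is not what conditions the rule; the final letter is.
"vazed" ends in -d. The stems ending in -d (rumefud → rurumefud, suzad → susuzad) repeat the first consonant+vowel as a prefix.
So vazed → vavazed.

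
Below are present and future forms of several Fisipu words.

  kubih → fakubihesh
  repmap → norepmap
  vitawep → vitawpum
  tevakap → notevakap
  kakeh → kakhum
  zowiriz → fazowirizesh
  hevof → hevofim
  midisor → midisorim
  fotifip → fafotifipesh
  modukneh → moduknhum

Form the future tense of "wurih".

fawurihesh

vitawep and tevakap both end in -p yet inflect differently (vitawpum, notevakap), so the final letter is not what conditions the rule; the last vowel is.
"wurih" has last vowel 'i'. The stems whose last vowel is 'i' (fotifip → fafotifipesh, zowiriz → fazowirizesh, kubih → fakubihesh) add fa- … -esh around the stem.
So wurih → fawurihesh.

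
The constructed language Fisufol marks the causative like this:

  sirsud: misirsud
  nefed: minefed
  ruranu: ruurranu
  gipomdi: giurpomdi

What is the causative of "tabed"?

mitabed

sirsud and ruranu both have last vowel 'u' yet inflect differently (misirsud, ruurranu), so the last vowel is not what conditions the rule; whether the stem ends in a vowel or a consonant is.
"tabed" ends in a consonant. The stems ending in a consonant (sirsud → misirsud, nefed → minefed) add the prefix mi-.
So tabed → mitabed.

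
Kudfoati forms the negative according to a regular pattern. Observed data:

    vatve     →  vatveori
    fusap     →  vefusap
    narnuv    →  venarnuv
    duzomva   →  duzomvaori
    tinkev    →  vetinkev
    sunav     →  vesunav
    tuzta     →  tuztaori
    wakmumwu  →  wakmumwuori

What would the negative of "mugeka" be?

"mugeka" ends in a vowel. The stems ending in a vowel (wakmumwu → wakmumwuori, vatve → vatveori, tuzta → tuztaori) add -ori.
So mugeka → mugekaori.

mugekaori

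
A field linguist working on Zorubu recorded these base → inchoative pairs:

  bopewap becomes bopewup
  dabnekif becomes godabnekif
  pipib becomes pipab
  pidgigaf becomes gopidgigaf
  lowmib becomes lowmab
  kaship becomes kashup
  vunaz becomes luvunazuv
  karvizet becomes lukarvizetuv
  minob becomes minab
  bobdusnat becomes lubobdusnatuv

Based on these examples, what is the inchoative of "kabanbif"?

bopewap and pidgigaf both have last vowel 'a' yet inflect differently (bopewup, gopidgigaf), so the last vowel is not what conditions the rule; the final letter is.
"kabanbif" ends in -f. The stems ending in -f (pidgigaf → gopidgigaf, dabnekif → godabnekif) add the prefix go-.
So kabanbif → gokabanbif.

gokabanbif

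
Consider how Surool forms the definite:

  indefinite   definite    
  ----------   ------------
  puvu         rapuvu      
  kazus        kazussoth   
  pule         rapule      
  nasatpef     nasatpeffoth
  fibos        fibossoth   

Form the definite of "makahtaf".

makahtaffoth

nasatpef and pule both have last vowel 'e' yet inflect differently (nasatpeffoth, rapule), so the last vowel is not what conditions the rule; whether the stem ends in a vowel or a consonant is.
"makahtaf" ends in a consonant. The stems ending in a consonant (fibos → fibossoth, nasatpef → nasatpeffoth, kazus → kazussoth) double the final consonant and add -oth.
So makahtaf → makahtaffoth.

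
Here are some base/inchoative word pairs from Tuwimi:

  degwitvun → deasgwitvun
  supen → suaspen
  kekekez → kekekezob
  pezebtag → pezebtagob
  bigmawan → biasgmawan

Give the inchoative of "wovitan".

woasvitan

bigmawan and pezebtag both have last vowel 'a' yet inflect differently (biasgmawan, pezebtagob), so the last vowel is not what conditions the rule; the final letter is.
"wovitan" ends in -n. The stems ending in -n (degwitvun → deasgwitvun, bigmawan → biasgmawan, supen → suaspen) insert -as- after the first vowel.
So wovitan → woasvitan.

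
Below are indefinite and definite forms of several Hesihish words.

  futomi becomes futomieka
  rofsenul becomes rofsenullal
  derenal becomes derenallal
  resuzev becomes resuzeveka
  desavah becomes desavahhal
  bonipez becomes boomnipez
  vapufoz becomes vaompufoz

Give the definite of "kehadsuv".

bonipez and resuzev both have last vowel 'e' yet inflect differently (boomnipez, resuzeveka), so the last vowel is not what conditions the rule; the final letter is.
"kehadsuv" ends in -v. The one such stem in the data (resuzev → resuzeveka) adds -eka, so the same rule applies.
The other patterns: stems ending in -z insert -om- after the first vowel; stems ending in -h or -l double the final consonant and add -al.
So kehadsuv → kehadsuveka.

kehadsuveka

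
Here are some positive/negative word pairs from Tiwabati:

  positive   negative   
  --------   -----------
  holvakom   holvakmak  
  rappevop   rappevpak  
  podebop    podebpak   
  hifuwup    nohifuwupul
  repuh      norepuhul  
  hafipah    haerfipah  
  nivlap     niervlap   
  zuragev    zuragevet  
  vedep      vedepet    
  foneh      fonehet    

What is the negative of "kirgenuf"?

nokirgenuful

rappevop and hifuwup both end in -p yet inflect differently (rappevpak, nohifuwupul), so the final letter is not what conditions the rule; the last vowel is.
"kirgenuf" has last vowel 'u'. The stems whose last vowel is 'u' (hifuwup → nohifuwupul, repuh → norepuhul) add no- … -ul around the stem.
The other patterns: stems whose last vowel is 'o' delete the last vowel and add -ak; stems whose last vowel is 'a' insert -er- after the first vowel; stems whose last vowel is 'e' add -et.
So kirgenuf → nokirgenuful.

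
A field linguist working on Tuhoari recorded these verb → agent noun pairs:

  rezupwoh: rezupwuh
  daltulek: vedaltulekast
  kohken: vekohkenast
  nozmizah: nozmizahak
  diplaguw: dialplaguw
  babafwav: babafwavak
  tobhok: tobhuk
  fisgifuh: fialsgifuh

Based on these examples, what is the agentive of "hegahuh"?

healgahuh

rezupwoh and fisgifuh both end in -h yet inflect differently (rezupwuh, fialsgifuh), so the final letter is not what conditions the rule; the last vowel is.
"hegahuh" has last vowel 'u'. The stems whose last vowel is 'u' (diplaguw → dialplaguw, fisgifuh → fialsgifuh) insert -al- after the first vowel.
The other patterns: stems whose last vowel is 'o' change the last vowel to 'u'; stems whose last vowel is 'e' add ve- … -ast around the stem; stems whose last vowel is 'a' add -ak.
So hegahuh → healgahuh.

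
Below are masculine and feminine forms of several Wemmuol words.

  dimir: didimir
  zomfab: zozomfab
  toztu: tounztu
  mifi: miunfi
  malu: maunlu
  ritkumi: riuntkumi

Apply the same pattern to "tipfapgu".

tiunpfapgu

dimir and mifi both have last vowel 'i' yet inflect differently (didimir, miunfi), so the last vowel is not what conditions the rule; whether the stem ends in a vowel or a consonant is.
"tipfapgu" ends in a vowel. The stems ending in a vowel (toztu → tounztu, mifi → miunfi, malu → maunlu) insert -un- after the first vowel.
The other pattern: stems ending in a consonant repeat the first consonant+vowel as a prefix.
So tipfapgu → tiunpfapgu.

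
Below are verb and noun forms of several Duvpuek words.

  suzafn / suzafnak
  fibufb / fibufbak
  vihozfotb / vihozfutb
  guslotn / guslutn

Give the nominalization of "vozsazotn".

vozsazutn

vihozfotb and fibufb both end in -b yet inflect differently (vihozfutb, fibufbak), so the final letter is not what conditions the rule; the second-to-last letter is.
"vozsazotn" has second-to-last letter 't'. The stems whose second-to-last letter is 't' (guslotn → guslutn, vihozfotb → vihozfutb) change the last vowel to 'u'.
The other pattern: stems whose second-to-last letter is 'f' add -ak.
So vozsazotn → vozsazutn.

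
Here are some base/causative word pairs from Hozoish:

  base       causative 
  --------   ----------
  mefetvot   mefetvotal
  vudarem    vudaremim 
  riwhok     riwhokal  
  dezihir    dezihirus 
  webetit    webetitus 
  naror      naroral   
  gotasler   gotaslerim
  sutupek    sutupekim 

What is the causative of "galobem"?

galobemim

webetit and mefetvot both end in -t yet inflect differently (webetitus, mefetvotal), so the final letter is not what conditions the rule; the last vowel is.
"galobem" has last vowel 'e'. The stems whose last vowel is 'e' (gotasler → gotaslerim, sutupek → sutupekim, vudarem → vudaremim) add -im.
So galobem → galobemim.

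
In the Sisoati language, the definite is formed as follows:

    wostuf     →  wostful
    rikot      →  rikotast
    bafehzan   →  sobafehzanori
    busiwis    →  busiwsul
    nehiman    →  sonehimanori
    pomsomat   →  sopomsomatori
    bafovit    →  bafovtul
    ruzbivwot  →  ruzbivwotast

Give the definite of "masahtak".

somasahtakori

rikot and pomsomat both end in -t yet inflect differently (rikotast, sopomsomatori), so the final letter is not what conditions the rule; the last vowel is.
"masahtak" has last vowel 'a'. The stems whose last vowel is 'a' (nehiman → sonehimanori, pomsomat → sopomsomatori, bafehzan → sobafehzanori) add so- … -ori around the stem.
So masahtak → somasahtakori.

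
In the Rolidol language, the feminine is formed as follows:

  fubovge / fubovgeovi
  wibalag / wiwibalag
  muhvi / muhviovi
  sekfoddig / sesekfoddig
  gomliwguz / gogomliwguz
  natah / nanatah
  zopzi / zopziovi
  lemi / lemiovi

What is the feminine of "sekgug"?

"sekgug" ends in a consonant. The stems ending in a consonant (gomliwguz → gogomliwguz, wibalag → wiwibalag, sekfoddig → sesekfoddig) repeat the first consonant+vowel as a prefix.
The other pattern: stems ending in a vowel add -ovi.
So sekgug → sesekgug.

sesekgug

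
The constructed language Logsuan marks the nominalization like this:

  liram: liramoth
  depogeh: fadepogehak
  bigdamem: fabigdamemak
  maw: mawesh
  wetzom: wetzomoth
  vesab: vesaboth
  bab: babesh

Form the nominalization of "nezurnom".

bab and vesab both end in -b yet inflect differently (babesh, vesaboth), so the final letter is not what conditions the rule; the number of vowels is.
"nezurnom" has 3 vowels. The stems with 3 vowels (bigdamem → fabigdamemak, depogeh → fadepogehak) add fa- … -ak around the stem.
So nezurnom → fanezurnomak.

fanezurnomak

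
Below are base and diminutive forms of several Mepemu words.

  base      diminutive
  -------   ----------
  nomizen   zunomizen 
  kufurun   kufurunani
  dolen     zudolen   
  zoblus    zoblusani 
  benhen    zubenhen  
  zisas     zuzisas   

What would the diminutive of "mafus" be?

"mafus" has last vowel 'u'. The stems whose last vowel is 'u' (zoblus → zoblusani, kufurun → kufurunani) add -ani.
The other pattern: stems whose last vowel is 'a' or 'e' add the prefix zu-.
So mafus → mafusani.

mafusani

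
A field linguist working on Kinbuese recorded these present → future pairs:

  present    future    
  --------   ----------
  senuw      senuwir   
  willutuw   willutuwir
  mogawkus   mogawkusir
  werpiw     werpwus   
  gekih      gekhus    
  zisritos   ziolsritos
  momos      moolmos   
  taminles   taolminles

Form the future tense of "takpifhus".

takpifhusir

"takpifhus" has last vowel 'u'. The stems whose last vowel is 'u' (senuw → senuwir, willutuw → willutuwir, mogawkus → mogawkusir) add -ir.
The other patterns: stems whose last vowel is 'i' delete the last vowel and add -us; stems whose last vowel is 'e' or 'o' insert -ol- after the first vowel.
So takpifhus → takpifhusir.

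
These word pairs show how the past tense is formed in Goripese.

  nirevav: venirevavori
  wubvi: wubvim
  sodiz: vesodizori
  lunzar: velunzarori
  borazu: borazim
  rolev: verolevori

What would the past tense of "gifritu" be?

"gifritu" ends in a vowel. The stems ending in a vowel (wubvi → wubvim, borazu → borazim) drop the final letter and add -im.
So gifritu → gifritim.

gifritim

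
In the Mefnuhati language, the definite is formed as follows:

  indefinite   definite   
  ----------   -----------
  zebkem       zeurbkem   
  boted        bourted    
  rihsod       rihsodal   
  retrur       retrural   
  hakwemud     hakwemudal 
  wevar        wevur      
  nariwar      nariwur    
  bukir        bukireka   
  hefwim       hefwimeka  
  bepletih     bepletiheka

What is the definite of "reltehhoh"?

boted and rihsod both end in -d yet inflect differently (bourted, rihsodal), so the final letter is not what conditions the rule; the last vowel is.
"reltehhoh" has last vowel 'o'. The one such stem in the data (rihsod → rihsodal) adds -al, so the same rule applies.
The other patterns: stems whose last vowel is 'e' insert -ur- after the first vowel; stems whose last vowel is 'a' change the last vowel to 'u'; stems whose last vowel is 'i' add -eka.
So reltehhoh → reltehhohal.

reltehhohal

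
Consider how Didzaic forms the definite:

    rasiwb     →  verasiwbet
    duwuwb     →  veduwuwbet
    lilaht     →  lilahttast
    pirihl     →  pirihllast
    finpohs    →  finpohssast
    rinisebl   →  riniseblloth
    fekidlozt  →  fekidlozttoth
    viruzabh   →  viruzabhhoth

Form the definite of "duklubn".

"duklubn" has second-to-last letter 'b'. The stems whose second-to-last letter is 'b' (rinisebl → riniseblloth, viruzabh → viruzabhhoth) double the final consonant and add -oth.
So duklubn → duklubnnoth.

duklubnnoth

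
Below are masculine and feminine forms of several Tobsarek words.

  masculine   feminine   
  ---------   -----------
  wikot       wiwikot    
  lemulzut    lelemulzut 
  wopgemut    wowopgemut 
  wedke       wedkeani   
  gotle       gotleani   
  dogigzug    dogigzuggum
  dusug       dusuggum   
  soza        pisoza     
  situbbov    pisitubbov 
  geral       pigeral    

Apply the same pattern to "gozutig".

"gozutig" ends in -g. The stems ending in -g (dogigzug → dogigzuggum, dusug → dusuggum) double the final consonant and add -um.
The other patterns: stems ending in -t repeat the first consonant+vowel as a prefix; stems ending in -e add -ani; stems ending in -a, -l or -v add the prefix pi-.
So gozutig → gozutiggum.

gozutiggum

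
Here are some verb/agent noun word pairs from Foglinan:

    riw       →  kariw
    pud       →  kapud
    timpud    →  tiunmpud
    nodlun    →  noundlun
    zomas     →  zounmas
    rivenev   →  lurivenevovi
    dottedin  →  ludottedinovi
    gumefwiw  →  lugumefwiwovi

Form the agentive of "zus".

kazus

"zus" has 1 vowel. The stems with 1 vowel (riw → kariw, pud → kapud) add the prefix ka-.
The other patterns: stems with 2 vowels insert -un- after the first vowel; stems with 3 vowels add lu- … -ovi around the stem.
So zus → kazus.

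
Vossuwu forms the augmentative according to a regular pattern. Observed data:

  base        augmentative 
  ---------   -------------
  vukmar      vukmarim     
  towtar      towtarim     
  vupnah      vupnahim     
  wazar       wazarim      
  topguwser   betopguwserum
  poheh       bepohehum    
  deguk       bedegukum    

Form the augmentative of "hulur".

vukmar and topguwser both end in -r yet inflect differently (vukmarim, betopguwserum), so the final letter is not what conditions the rule; the last vowel is.
"hulur" has last vowel 'u'. The one such stem in the data (deguk → bedegukum) adds be- … -um around the stem, so the same rule applies.
The other pattern: stems whose last vowel is 'a' add -im.
So hulur → behulurum.

behulurum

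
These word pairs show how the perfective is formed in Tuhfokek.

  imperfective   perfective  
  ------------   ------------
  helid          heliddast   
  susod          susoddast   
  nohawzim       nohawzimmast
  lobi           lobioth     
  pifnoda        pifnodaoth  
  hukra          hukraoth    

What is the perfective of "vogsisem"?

vogsisemmast

helid and lobi both have last vowel 'i' yet inflect differently (heliddast, lobioth), so the last vowel is not what conditions the rule; whether the stem ends in a vowel or a consonant is.
"vogsisem" ends in a consonant. The stems ending in a consonant (helid → heliddast, susod → susoddast, nohawzim → nohawzimmast) double the final consonant and add -ast.
The other pattern: stems ending in a vowel add -oth.
So vogsisem → vogsisemmast.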